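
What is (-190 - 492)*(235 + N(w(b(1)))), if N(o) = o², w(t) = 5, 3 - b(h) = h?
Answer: -177320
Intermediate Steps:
b(h) = 3 - h
(-190 - 492)*(235 + N(w(b(1)))) = (-190 - 492)*(235 + 5²) = -682*(235 + 25) = -682*260 = -177320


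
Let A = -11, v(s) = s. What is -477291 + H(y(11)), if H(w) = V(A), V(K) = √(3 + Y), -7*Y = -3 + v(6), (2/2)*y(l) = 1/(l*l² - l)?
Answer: -477291 + 3*√14/7 ≈ -4.7729e+5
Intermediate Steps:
y(l) = 1/(l³ - l) (y(l) = 1/(l*l² - l) = 1/(l³ - l))
Y = -3/7 (Y = -(-3 + 6)/7 = -⅐*3 = -3/7 ≈ -0.42857)
V(K) = 3*√14/7 (V(K) = √(3 - 3/7) = √(18/7) = 3*√14/7)
H(w) = 3*√14/7
-477291 + H(y(11)) = -477291 + 3*√14/7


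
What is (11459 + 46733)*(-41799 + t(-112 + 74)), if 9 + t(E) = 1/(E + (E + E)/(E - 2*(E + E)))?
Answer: -70553886588/29 ≈ -2.4329e+9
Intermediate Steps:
t(E) = -9 + 1/(-⅔ + E) (t(E) = -9 + 1/(E + (E + E)/(E - 2*(E + E))) = -9 + 1/(E + (2*E)/(E - 4*E)) = -9 + 1/(E + (2*E)/((-3*E))) = -9 + 1/(E + (2*E)*(-1/(3*E))) = -9 + 1/(E - ⅔) = -9 + 1/(-⅔ + E))
(11459 + 46733)*(-41799 + t(-112 + 74)) = (11459 + 46733)*(-41799 + 3*(7 - 9*(-112 + 74))/(-2 + 3*(-112 + 74))) = 58192*(-41799 + 3*(7 - 9*(-38))/(-2 + 3*(-38))) = 58192*(-41799 + 3*(7 + 342)/(-2 - 114)) = 58192*(-41799 + 3*349/(-116)) = 58192*(-41799 + 3*(-1/116)*349) = 58192*(-41799 - 1047/116) = 58192*(-4849731/116) = -70553886588/29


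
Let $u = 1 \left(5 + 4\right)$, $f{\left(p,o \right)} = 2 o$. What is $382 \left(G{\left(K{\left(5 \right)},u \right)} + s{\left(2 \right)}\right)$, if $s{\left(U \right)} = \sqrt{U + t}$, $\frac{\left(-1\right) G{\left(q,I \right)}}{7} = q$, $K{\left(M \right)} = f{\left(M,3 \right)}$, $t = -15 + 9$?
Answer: $-16044 + 764 i \approx -16044.0 + 764.0 i$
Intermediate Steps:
$u = 9$ ($u = 1 \cdot 9 = 9$)
$t = -6$
$K{\left(M \right)} = 6$ ($K{\left(M \right)} = 2 \cdot 3 = 6$)
$G{\left(q,I \right)} = - 7 q$
$s{\left(U \right)} = \sqrt{-6 + U}$ ($s{\left(U \right)} = \sqrt{U - 6} = \sqrt{-6 + U}$)
$382 \left(G{\left(K{\left(5 \right)},u \right)} + s{\left(2 \right)}\right) = 382 \left(\left(-7\right) 6 + \sqrt{-6 + 2}\right) = 382 \left(-42 + \sqrt{-4}\right) = 382 \left(-42 + 2 i\right) = -16044 + 764 i$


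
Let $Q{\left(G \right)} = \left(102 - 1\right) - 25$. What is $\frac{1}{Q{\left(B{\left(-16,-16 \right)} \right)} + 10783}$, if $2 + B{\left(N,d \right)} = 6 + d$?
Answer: $\frac{1}{10859} \approx 9.209 \cdot 10^{-5}$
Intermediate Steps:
$B{\left(N,d \right)} = 4 + d$ ($B{\left(N,d \right)} = -2 + \left(6 + d\right) = 4 + d$)
$Q{\left(G \right)} = 76$ ($Q{\left(G \right)} = 101 - 25 = 76$)
$\frac{1}{Q{\left(B{\left(-16,-16 \right)} \right)} + 10783} = \frac{1}{76 + 10783} = \frac{1}{10859}$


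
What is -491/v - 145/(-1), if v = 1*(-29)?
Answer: 4696/29 ≈ 161.93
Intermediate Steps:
v = -29
-491/v - 145/(-1) = -491/(-29) - 145/(-1) = -491*(-1/29) - 145*(-1) = 491/29 + 145 = 4696/29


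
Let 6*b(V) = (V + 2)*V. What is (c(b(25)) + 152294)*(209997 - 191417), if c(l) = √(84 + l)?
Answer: 2829622520 + 9290*√786 ≈ 2.8299e+9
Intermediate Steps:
b(V) = V*(2 + V)/6 (b(V) = ((V + 2)*V)/6 = ((2 + V)*V)/6 = (V*(2 + V))/6 = V*(2 + V)/6)
(c(b(25)) + 152294)*(209997 - 191417) = (√(84 + (⅙)*25*(2 + 25)) + 152294)*(209997 - 191417) = (√(84 + (⅙)*25*27) + 152294)*18580 = (√(84 + 225/2) + 152294)*18580 = (√(393/2) + 152294)*18580 = (√786/2 + 152294)*18580 = (152294 + √786/2)*18580 = 2829622520 + 9290*√786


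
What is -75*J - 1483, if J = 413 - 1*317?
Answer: -8683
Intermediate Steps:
J = 96 (J = 413 - 317 = 96)
-75*J - 1483 = -75*96 - 1483 = -7200 - 1483 = -8683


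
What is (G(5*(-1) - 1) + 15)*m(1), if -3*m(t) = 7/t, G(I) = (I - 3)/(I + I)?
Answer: -147/4 ≈ -36.750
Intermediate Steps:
G(I) = (-3 + I)/(2*I) (G(I) = (-3 + I)/((2*I)) = (-3 + I)*(1/(2*I)) = (-3 + I)/(2*I))
m(t) = -7/(3*t)
(G(5*(-1) - 1) + 15)*m(1) = ((-3 + (5*(-1) - 1))/(2*(5*(-1) - 1)) + 15)*(-7/3/1) = ((-3 + (-5 - 1))/(2*(-5 - 1)) + 15)*(-7/3*1) = ((½)*(-3 - 6)/(-6) + 15)*(-7/3) = ((½)*(-⅙)*(-9) + 15)*(-7/3) = (¾ + 15)*(-7/3) = (63/4)*(-7/3) = -147/4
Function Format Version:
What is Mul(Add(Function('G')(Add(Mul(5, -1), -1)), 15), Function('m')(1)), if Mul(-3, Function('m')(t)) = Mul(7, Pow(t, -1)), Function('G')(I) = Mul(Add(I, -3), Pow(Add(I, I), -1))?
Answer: Rational(-147, 4) ≈ -36.750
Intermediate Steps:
Function('G')(I) = Mul(Rational(1, 2), Pow(I, -1), Add(-3, I)) (Function('G')(I) = Mul(Add(-3, I), Pow(Mul(2, I), -1)) = Mul(Add(-3, I), Mul(Rational(1, 2), Pow(I, -1))) = Mul(Rational(1, 2), Pow(I, -1), Add(-3, I)))
Function('m')(t) = Mul(Rational(-7, 3), Pow(t, -1)) (Function('m')(t) = Mul(Rational(-1, 3), Mul(7, Pow(t, -1))) = Mul(Rational(-7, 3), Pow(t, -1)))
Mul(Add(Function('G')(Add(Mul(5, -1), -1)), 15), Function('m')(1)) = Mul(Add(Mul(Rational(1, 2), Pow(Add(Mul(5, -1), -1), -1), Add(-3, Add(Mul(5, -1), -1))), 15), Mul(Rational(-7, 3), Pow(1, -1))) = Mul(Add(Mul(Rational(1, 2), Pow(Add(-5, -1), -1), Add(-3, Add(-5, -1))), 15), Mul(Rational(-7, 3), 1)) = Mul(Add(Mul(Rational(1, 2), Pow(-6, -1), Add(-3, -6)), 15), Rational(-7, 3)) = Mul(Add(Mul(Rational(1, 2), Rational(-1, 6), -9), 15), Rational(-7, 3)) = Mul(Add(Rational(3, 4), 15), Rational(-7, 3)) = Mul(Rational(63, 4), Rational(-7, 3)) = Rational(-147, 4)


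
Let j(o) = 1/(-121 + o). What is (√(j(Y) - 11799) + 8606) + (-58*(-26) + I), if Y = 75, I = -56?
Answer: 10058 + I*√24966730/46 ≈ 10058.0 + 108.62*I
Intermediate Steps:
(√(j(Y) - 11799) + 8606) + (-58*(-26) + I) = (√(1/(-121 + 75) - 11799) + 8606) + (-58*(-26) - 56) = (√(1/(-46) - 11799) + 8606) + (1508 - 56) = (√(-1/46 - 11799) + 8606) + 1452 = (√(-542755/46) + 8606) + 1452 = (I*√24966730/46 + 8606) + 1452 = (8606 + I*√24966730/46) + 1452 = 10058 + I*√24966730/46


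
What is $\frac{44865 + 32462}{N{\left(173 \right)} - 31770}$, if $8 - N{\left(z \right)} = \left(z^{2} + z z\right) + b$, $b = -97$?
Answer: $- \frac{77327}{91523} \approx -0.84489$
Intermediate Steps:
$N{\left(z \right)} = 105 - 2 z^{2}$ ($N{\left(z \right)} = 8 - \left(\left(z^{2} + z z\right) - 97\right) = 8 - \left(\left(z^{2} + z^{2}\right) - 97\right) = 8 - \left(2 z^{2} - 97\right) = 8 - \left(-97 + 2 z^{2}\right) = 105 - 2 z^{2}$)
$\frac{44865 + 32462}{N{\left(173 \right)} - 31770} = \frac{44865 + 32462}{\left(105 - 2 \cdot 173^{2}\right) - 31770} = \frac{77327}{\left(105 - 59858\right) - 31770} = \frac{77327}{-59753 - 31770} = \frac{77327}{-91523} = 77327 \left(- \frac{1}{91523}\right) = - \frac{77327}{91523}$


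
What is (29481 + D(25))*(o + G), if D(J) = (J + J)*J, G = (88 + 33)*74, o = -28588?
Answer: -603372454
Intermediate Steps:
G = 8954 (G = 121*74 = 8954)
D(J) = 2*J² (D(J) = (2*J)*J = 2*J²)
(29481 + D(25))*(o + G) = (29481 + 2*25²)*(-28588 + 8954) = (29481 + 2*625)*(-19634) = (29481 + 1250)*(-19634) = 30731*(-19634) = -603372454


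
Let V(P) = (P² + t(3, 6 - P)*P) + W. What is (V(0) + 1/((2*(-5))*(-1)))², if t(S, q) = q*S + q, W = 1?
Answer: 121/100 ≈ 1.2100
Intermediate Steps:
t(S, q) = q + S*q (t(S, q) = S*q + q = q + S*q)
V(P) = 1 + P² + P*(24 - 4*P) (V(P) = (P² + ((6 - P)*(1 + 3))*P) + 1 = (P² + ((6 - P)*4)*P) + 1 = (P² + (24 - 4*P)*P) + 1 = (P² + P*(24 - 4*P)) + 1 = 1 + P² + P*(24 - 4*P))
(V(0) + 1/((2*(-5))*(-1)))² = ((1 - 3*0² + 24*0) + 1/((2*(-5))*(-1)))² = ((1 - 3*0 + 0) + 1/(-10*(-1)))² = ((1 + 0 + 0) + 1/10)² = (1 + ⅒)² = (11/10)² = 121/100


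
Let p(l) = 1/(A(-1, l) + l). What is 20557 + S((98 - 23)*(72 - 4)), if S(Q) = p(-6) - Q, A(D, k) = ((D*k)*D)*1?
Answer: 185483/12 ≈ 15457.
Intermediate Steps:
A(D, k) = k*D**2 (A(D, k) = (k*D**2)*1 = k*D**2)
p(l) = 1/(2*l) (p(l) = 1/(l*(-1)**2 + l) = 1/(l*1 + l) = 1/(l + l) = 1/(2*l))
S(Q) = -1/12 - Q (S(Q) = (1/2)/(-6) - Q = (1/2)*(-1/6) - Q = -1/12 - Q)
20557 + S((98 - 23)*(72 - 4)) = 20557 + (-1/12 - (98 - 23)*(72 - 4)) = 20557 + (-1/12 - 75*68) = 20557 + (-1/12 - 1*5100) = 20557 + (-1/12 - 5100) = 20557 - 61201/12 = 185483/12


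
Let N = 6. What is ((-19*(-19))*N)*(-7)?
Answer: -15162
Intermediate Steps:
((-19*(-19))*N)*(-7) = (-19*(-19)*6)*(-7) = (361*6)*(-7) = 2166*(-7) = -15162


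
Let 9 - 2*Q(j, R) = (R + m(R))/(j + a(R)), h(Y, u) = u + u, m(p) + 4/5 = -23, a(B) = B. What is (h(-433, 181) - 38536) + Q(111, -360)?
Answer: -47521987/1245 ≈ -38170.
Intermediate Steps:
m(p) = -119/5 (m(p) = -4/5 - 23 = -119/5)
h(Y, u) = 2*u
Q(j, R) = 9/2 - (-119/5 + R)/(2*(R + j)) (Q(j, R) = 9/2 - (R - 119/5)/(2*(j + R)) = 9/2 - (-119/5 + R)/(2*(R + j)))
(h(-433, 181) - 38536) + Q(111, -360) = (2*181 - 38536) + (119 + 40*(-360) + 45*111)/(10*(-360 + 111)) = (362 - 38536) + (1/10)*(119 - 14400 + 4995)/(-249) = -38174 + (1/10)*(-1/249)*(-9286) = -38174 + 4643/1245 = -47521987/1245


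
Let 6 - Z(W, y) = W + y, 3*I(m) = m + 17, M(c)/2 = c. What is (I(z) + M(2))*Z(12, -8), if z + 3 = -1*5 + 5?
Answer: 52/3 ≈ 17.333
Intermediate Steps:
M(c) = 2*c
z = -3 (z = -3 + (-1*5 + 5) = -3 + (-5 + 5) = -3 + 0 = -3)
I(m) = 17/3 + m/3 (I(m) = (m + 17)/3 = (17 + m)/3 = 17/3 + m/3)
Z(W, y) = 6 - W - y (Z(W, y) = 6 - (W + y) = 6 + (-W - y) = 6 - W - y)
(I(z) + M(2))*Z(12, -8) = ((17/3 + (⅓)*(-3)) + 2*2)*(6 - 1*12 - 1*(-8)) = ((17/3 - 1) + 4)*(6 - 12 + 8) = (14/3 + 4)*2 = (26/3)*2 = 52/3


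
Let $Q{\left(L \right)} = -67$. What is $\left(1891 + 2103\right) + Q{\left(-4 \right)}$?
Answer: $3927$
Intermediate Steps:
$\left(1891 + 2103\right) + Q{\left(-4 \right)} = \left(1891 + 2103\right) - 67 = 3994 - 67 = 3927$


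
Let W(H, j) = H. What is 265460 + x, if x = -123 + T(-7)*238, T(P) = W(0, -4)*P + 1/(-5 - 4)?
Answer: 2387795/9 ≈ 2.6531e+5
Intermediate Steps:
T(P) = -1/9 (T(P) = 0*P + 1/(-5 - 4) = 0 + 1/(-9) = 0 - 1/9 = -1/9)
x = -1345/9 (x = -123 - 1/9*238 = -123 - 238/9 = -1345/9 ≈ -149.44)
265460 + x = 265460 - 1345/9 = 2387795/9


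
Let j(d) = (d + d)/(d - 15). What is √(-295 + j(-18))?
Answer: I*√35563/11 ≈ 17.144*I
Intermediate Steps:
j(d) = 2*d/(-15 + d) (j(d) = (2*d)/(-15 + d) = 2*d/(-15 + d))
√(-295 + j(-18)) = √(-295 + 2*(-18)/(-15 - 18)) = √(-295 + 2*(-18)/(-33)) = √(-295 + 2*(-18)*(-1/33)) = √(-295 + 12/11) = √(-3233/11) = I*√35563/11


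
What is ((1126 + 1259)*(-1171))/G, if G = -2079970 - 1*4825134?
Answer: 2792835/6905104 ≈ 0.40446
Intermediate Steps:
G = -6905104 (G = -2079970 - 4825134 = -6905104)
((1126 + 1259)*(-1171))/G = ((1126 + 1259)*(-1171))/(-6905104) = (2385*(-1171))*(-1/6905104) = -2792835*(-1/6905104) = 2792835/6905104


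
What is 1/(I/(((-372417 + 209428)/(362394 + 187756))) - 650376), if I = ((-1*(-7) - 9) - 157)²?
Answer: -162989/119912476014 ≈ -1.3592e-6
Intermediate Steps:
I = 25281 (I = ((7 - 9) - 157)² = (-2 - 157)² = (-159)² = 25281)
1/(I/(((-372417 + 209428)/(362394 + 187756))) - 650376) = 1/(25281/(((-372417 + 209428)/(362394 + 187756))) - 650376) = 1/(25281/((-162989/550150)) - 650376) = 1/(25281/((-162989*1/550150)) - 650376) = 1/(25281/(-162989/550150) - 650376) = 1/(25281*(-550150/162989) - 650376) = 1/(-13908342150/162989 - 650376) = 1/(-119912476014/162989) = -162989/119912476014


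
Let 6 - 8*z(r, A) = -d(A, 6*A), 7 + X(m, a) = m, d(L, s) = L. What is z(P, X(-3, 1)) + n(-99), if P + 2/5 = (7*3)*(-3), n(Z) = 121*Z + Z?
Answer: -24157/2 ≈ -12079.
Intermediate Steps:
n(Z) = 122*Z
X(m, a) = -7 + m
P = -317/5 (P = -⅖ + (7*3)*(-3) = -⅖ + 21*(-3) = -⅖ - 63 = -317/5 ≈ -63.400)
z(r, A) = ¾ + A/8 (z(r, A) = ¾ - (-1)*A/8 = ¾ + A/8)
z(P, X(-3, 1)) + n(-99) = (¾ + (-7 - 3)/8) + 122*(-99) = (¾ + (⅛)*(-10)) - 12078 = (¾ - 5/4) - 12078 = -½ - 12078 = -24157/2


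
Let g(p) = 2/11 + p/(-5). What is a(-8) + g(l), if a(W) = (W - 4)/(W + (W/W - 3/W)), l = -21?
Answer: 18053/2915 ≈ 6.1931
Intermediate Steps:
a(W) = (-4 + W)/(1 + W - 3/W) (a(W) = (-4 + W)/(W + (1 - 3/W)) = (-4 + W)/(1 + W - 3/W))
g(p) = 2/11 - p/5 (g(p) = 2*(1/11) + p*(-⅕) = 2/11 - p/5)
a(-8) + g(l) = -8*(-4 - 8)/(-3 - 8 + (-8)²) + (2/11 - ⅕*(-21)) = -8*(-12)/(-3 - 8 + 64) + (2/11 + 21/5) = -8*(-12)/53 + 241/55 = -8*1/53*(-12) + 241/55 = 96/53 + 241/55 = 18053/2915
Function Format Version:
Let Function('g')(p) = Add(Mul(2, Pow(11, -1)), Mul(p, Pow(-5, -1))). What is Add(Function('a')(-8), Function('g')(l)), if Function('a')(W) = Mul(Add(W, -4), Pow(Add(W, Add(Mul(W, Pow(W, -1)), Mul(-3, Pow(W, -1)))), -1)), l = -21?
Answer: Rational(18053, 2915) ≈ 6.1931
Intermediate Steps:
Function('a')(W) = Mul(Pow(Add(1, W, Mul(-3, Pow(W, -1))), -1), Add(-4, W)) (Function('a')(W) = Mul(Add(-4, W), Pow(Add(W, Add(1, Mul(-3, Pow(W, -1)))), -1)) = Mul(Add(-4, W), Pow(Add(1, W, Mul(-3, Pow(W, -1))), -1)) = Mul(Pow(Add(1, W, Mul(-3, Pow(W, -1))), -1), Add(-4, W)))
Function('g')(p) = Add(Rational(2, 11), Mul(Rational(-1, 5), p)) (Function('g')(p) = Add(Mul(2, Rational(1, 11)), Mul(p, Rational(-1, 5))) = Add(Rational(2, 11), Mul(Rational(-1, 5), p)))
Add(Function('a')(-8), Function('g')(l)) = Add(Mul(-8, Pow(Add(-3, -8, Pow(-8, 2)), -1), Add(-4, -8)), Add(Rational(2, 11), Mul(Rational(-1, 5), -21))) = Add(Mul(-8, Pow(Add(-3, -8, 64), -1), -12), Add(Rational(2, 11), Rational(21, 5))) = Add(Mul(-8, Pow(53, -1), -12), Rational(241, 55)) = Add(Mul(-8, Rational(1, 53), -12), Rational(241, 55)) = Add(Rational(96, 53), Rational(241, 55)) = Rational(18053, 2915)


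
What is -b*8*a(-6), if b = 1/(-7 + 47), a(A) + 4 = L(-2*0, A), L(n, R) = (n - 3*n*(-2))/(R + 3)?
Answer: ⅘ ≈ 0.80000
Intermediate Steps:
L(n, R) = 7*n/(3 + R) (L(n, R) = (n + 6*n)/(3 + R) = (7*n)/(3 + R) = 7*n/(3 + R))
a(A) = -4 (a(A) = -4 + 7*(-2*0)/(3 + A) = -4 + 7*0/(3 + A) = -4 + 0 = -4)
b = 1/40 ≈ 0.025000
-b*8*a(-6) = -(1/40)*8*(-4) = -(-4)/5 = -1*(-⅘) = ⅘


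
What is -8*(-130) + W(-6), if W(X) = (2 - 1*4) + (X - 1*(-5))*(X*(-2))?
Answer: 1026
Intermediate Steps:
W(X) = -2 - 2*X*(5 + X) (W(X) = (2 - 4) + (X + 5)*(-2*X) = -2 + (5 + X)*(-2*X) = -2 - 2*X*(5 + X))
-8*(-130) + W(-6) = -8*(-130) + (-2 - 10*(-6) - 2*(-6)²) = 1040 + (-2 + 60 - 2*36) = 1040 + (-2 + 60 - 72) = 1040 - 14 = 1026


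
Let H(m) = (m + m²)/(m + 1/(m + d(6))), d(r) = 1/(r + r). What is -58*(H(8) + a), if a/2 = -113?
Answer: 2481008/197 ≈ 12594.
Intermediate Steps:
d(r) = 1/(2*r)
a = -226 (a = 2*(-113) = -226)
H(m) = (m + m²)/(m + 1/(1/12 + m)) (H(m) = (m + m²)/(m + 1/(m + (½)/6)) = (m + m²)/(m + 1/(m + (½)*(⅙))) = (m + m²)/(m + 1/(m + 1/12)) = (m + m²)/(m + 1/(1/12 + m)))
-58*(H(8) + a) = -58*(8*(1 + 12*8² + 13*8)/(12 + 8 + 12*8²) - 226) = -58*(8*(1 + 12*64 + 104)/(12 + 8 + 12*64) - 226) = -58*(8*(1 + 768 + 104)/(12 + 8 + 768) - 226) = -58*(8*873/788 - 226) = -58*(8*(1/788)*873 - 226) = -58*(1746/197 - 226) = -58*(-42776/197) = 2481008/197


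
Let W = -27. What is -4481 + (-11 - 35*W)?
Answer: -3547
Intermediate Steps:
-4481 + (-11 - 35*W) = -4481 + (-11 - 35*(-27)) = -4481 + (-11 + 945) = -4481 + 934 = -3547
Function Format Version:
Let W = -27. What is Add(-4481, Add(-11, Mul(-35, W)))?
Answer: -3547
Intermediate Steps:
Add(-4481, Add(-11, Mul(-35, W))) = Add(-4481, Add(-11, Mul(-35, -27))) = Add(-4481, Add(-11, 945)) = Add(-4481, 934) = -3547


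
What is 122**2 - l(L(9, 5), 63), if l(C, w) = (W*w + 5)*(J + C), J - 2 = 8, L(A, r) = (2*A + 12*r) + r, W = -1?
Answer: 20278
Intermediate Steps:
L(A, r) = 2*A + 13*r
J = 10 (J = 2 + 8 = 10)
l(C, w) = (5 - w)*(10 + C) (l(C, w) = (-w + 5)*(10 + C) = (5 - w)*(10 + C))
122**2 - l(L(9, 5), 63) = 122**2 - (50 - 10*63 + 5*(2*9 + 13*5) - 1*(2*9 + 13*5)*63) = 14884 - (50 - 630 + 5*(18 + 65) - 1*(18 + 65)*63) = 14884 - (50 - 630 + 5*83 - 1*83*63) = 14884 - (50 - 630 + 415 - 5229) = 14884 - 1*(-5394) = 14884 + 5394 = 20278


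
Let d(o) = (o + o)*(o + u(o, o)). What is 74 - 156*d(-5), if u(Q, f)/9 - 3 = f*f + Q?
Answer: 315194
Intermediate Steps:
u(Q, f) = 27 + 9*Q + 9*f**2 (u(Q, f) = 27 + 9*(f*f + Q) = 27 + 9*(f**2 + Q) = 27 + 9*(Q + f**2) = 27 + (9*Q + 9*f**2) = 27 + 9*Q + 9*f**2)
d(o) = 2*o*(27 + 9*o**2 + 10*o) (d(o) = (o + o)*(o + (27 + 9*o + 9*o**2)) = (2*o)*(27 + 9*o**2 + 10*o) = 2*o*(27 + 9*o**2 + 10*o))
74 - 156*d(-5) = 74 - 312*(-5)*(27 + 9*(-5)**2 + 10*(-5)) = 74 - 312*(-5)*(27 + 9*25 - 50) = 74 - 312*(-5)*(27 + 225 - 50) = 74 - 312*(-5)*202 = 74 - 156*(-2020) = 74 + 315120 = 315194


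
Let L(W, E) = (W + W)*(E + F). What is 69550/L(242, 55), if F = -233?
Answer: -34775/43076 ≈ -0.80729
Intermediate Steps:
L(W, E) = 2*W*(-233 + E) (L(W, E) = (W + W)*(E - 233) = (2*W)*(-233 + E) = 2*W*(-233 + E))
69550/L(242, 55) = 69550/((2*242*(-233 + 55))) = 69550/((2*242*(-178))) = 69550/(-86152) = 69550*(-1/86152) = -34775/43076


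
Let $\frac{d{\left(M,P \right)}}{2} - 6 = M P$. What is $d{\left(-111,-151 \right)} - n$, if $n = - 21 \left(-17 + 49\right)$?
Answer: $34206$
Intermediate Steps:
$n = -672$ ($n = \left(-21\right) 32 = -672$)
$d{\left(M,P \right)} = 12 + 2 M P$
$d{\left(-111,-151 \right)} - n = \left(12 + 2 \left(-111\right) \left(-151\right)\right) - -672 = \left(12 + 33522\right) + 672 = 33534 + 672 = 34206$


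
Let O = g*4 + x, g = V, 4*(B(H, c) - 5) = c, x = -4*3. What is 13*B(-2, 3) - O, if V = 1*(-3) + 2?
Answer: 363/4 ≈ 90.750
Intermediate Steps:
x = -12
V = -1 (V = -3 + 2 = -1)
B(H, c) = 5 + c/4
g = -1
O = -16 (O = -1*4 - 12 = -4 - 12 = -16)
13*B(-2, 3) - O = 13*(5 + (¼)*3) - 1*(-16) = 13*(5 + ¾) + 16 = 13*(23/4) + 16 = 299/4 + 16 = 363/4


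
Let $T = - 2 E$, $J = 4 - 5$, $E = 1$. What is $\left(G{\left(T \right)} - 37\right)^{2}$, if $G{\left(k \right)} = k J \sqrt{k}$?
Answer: $1361 - 148 i \sqrt{2} \approx 1361.0 - 209.3 i$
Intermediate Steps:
$J = -1$
$T = -2$ ($T = \left(-2\right) 1 = -2$)
$G{\left(k \right)} = - k^{\frac{3}{2}}$ ($G{\left(k \right)} = k \left(-1\right) \sqrt{k} = - k \sqrt{k} = - k^{\frac{3}{2}}$)
$\left(G{\left(T \right)} - 37\right)^{2} = \left(- \left(-2\right)^{\frac{3}{2}} - 37\right)^{2} = \left(- \left(-2\right) i \sqrt{2} - 37\right)^{2} = \left(2 i \sqrt{2} - 37\right)^{2} = \left(-37 + 2 i \sqrt{2}\right)^{2}$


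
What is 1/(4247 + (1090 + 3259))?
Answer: 1/8596 ≈ 0.00011633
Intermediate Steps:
1/(4247 + (1090 + 3259)) = 1/(4247 + 4349) = 1/8596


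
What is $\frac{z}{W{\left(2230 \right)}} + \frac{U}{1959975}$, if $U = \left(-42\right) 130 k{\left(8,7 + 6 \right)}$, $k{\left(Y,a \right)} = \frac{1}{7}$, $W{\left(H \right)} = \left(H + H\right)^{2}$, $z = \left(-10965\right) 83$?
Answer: $- \frac{959615411}{20793087312} \approx -0.046151$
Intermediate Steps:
$z = -910095$
$W{\left(H \right)} = 4 H^{2}$ ($W{\left(H \right)} = \left(2 H\right)^{2} = 4 H^{2}$)
$k{\left(Y,a \right)} = \frac{1}{7}$
$U = -780$ ($U = \left(-42\right) 130 \cdot \frac{1}{7} = \left(-5460\right) \frac{1}{7} = -780$)
$\frac{z}{W{\left(2230 \right)}} + \frac{U}{1959975} = - \frac{910095}{4 \cdot 2230^{2}} - \frac{780}{1959975} = - \frac{910095}{4 \cdot 4972900} - \frac{52}{130665} = - \frac{910095}{19891600} - \frac{52}{130665} = \left(-910095\right) \frac{1}{19891600} - \frac{52}{130665} = - \frac{182019}{3978320} - \frac{52}{130665} = - \frac{959615411}{20793087312}$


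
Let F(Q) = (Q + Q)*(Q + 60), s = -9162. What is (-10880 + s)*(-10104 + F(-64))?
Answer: 192242864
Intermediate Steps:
F(Q) = 2*Q*(60 + Q) (F(Q) = (2*Q)*(60 + Q) = 2*Q*(60 + Q))
(-10880 + s)*(-10104 + F(-64)) = (-10880 - 9162)*(-10104 + 2*(-64)*(60 - 64)) = -20042*(-10104 + 2*(-64)*(-4)) = -20042*(-10104 + 512) = -20042*(-9592) = 192242864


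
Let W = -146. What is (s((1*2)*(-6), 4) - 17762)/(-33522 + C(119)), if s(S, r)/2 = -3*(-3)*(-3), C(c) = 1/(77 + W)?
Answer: 1229304/2313019 ≈ 0.53147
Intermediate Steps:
C(c) = -1/69 (C(c) = 1/(77 - 146) = 1/(-69) = -1/69)
s(S, r) = -54 (s(S, r) = 2*(-3*(-3)*(-3)) = 2*(9*(-3)) = 2*(-27) = -54)
(s((1*2)*(-6), 4) - 17762)/(-33522 + C(119)) = (-54 - 17762)/(-33522 - 1/69) = -17816/(-2313019/69) = -17816*(-69/2313019) = 1229304/2313019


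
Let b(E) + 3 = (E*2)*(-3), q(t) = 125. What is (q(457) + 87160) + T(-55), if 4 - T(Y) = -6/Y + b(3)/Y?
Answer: 4800868/55 ≈ 87289.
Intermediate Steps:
b(E) = -3 - 6*E (b(E) = -3 + (E*2)*(-3) = -3 + (2*E)*(-3) = -3 - 6*E)
T(Y) = 4 + 27/Y (T(Y) = 4 - (-6/Y + (-3 - 6*3)/Y) = 4 - (-6/Y + (-3 - 18)/Y) = 4 - (-6/Y - 21/Y) = 4 - (-27)/Y = 4 + 27/Y)
(q(457) + 87160) + T(-55) = (125 + 87160) + (4 + 27/(-55)) = 87285 + (4 + 27*(-1/55)) = 87285 + (4 - 27/55) = 87285 + 193/55 = 4800868/55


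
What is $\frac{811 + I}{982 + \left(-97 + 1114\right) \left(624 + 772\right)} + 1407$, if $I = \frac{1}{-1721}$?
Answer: $\frac{1720092524444}{1222524397} \approx 1407.0$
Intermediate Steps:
$I = - \frac{1}{1721} \approx -0.00058106$
$\frac{811 + I}{982 + \left(-97 + 1114\right) \left(624 + 772\right)} + 1407 = \frac{811 - \frac{1}{1721}}{982 + \left(-97 + 1114\right) \left(624 + 772\right)} + 1407 = \frac{1395730}{1721 \left(982 + 1017 \cdot 1396\right)} + 1407 = \frac{1395730}{1721 \left(982 + 1419732\right)} + 1407 = \frac{1395730}{1721 \cdot 1420714} + 1407 = \frac{1395730}{1721} \cdot \frac{1}{1420714} + 1407 = \frac{697865}{1222524397} + 1407 = \frac{1720092524444}{1222524397}$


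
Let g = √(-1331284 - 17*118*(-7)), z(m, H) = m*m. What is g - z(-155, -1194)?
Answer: -24025 + I*√1317242 ≈ -24025.0 + 1147.7*I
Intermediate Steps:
z(m, H) = m²
g = I*√1317242 (g = √(-1331284 - 2006*(-7)) = √(-1331284 + 14042) = √(-1317242) = I*√1317242 ≈ 1147.7*I)
g - z(-155, -1194) = I*√1317242 - 1*(-155)² = I*√1317242 - 1*24025 = I*√1317242 - 24025 = -24025 + I*√1317242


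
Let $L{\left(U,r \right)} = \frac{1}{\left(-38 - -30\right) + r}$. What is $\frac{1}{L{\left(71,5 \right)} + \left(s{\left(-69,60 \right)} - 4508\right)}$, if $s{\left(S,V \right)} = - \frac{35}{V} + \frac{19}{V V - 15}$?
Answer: $- \frac{14340}{64657789} \approx -0.00022178$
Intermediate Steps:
$L{\left(U,r \right)} = \frac{1}{-8 + r}$ ($L{\left(U,r \right)} = \frac{1}{\left(-38 + 30\right) + r} = \frac{1}{-8 + r}$)
$s{\left(S,V \right)} = - \frac{35}{V} + \frac{19}{-15 + V^{2}}$ ($s{\left(S,V \right)} = - \frac{35}{V} + \frac{19}{V^{2} - 15} = - \frac{35}{V} + \frac{19}{-15 + V^{2}}$)
$\frac{1}{L{\left(71,5 \right)} + \left(s{\left(-69,60 \right)} - 4508\right)} = \frac{1}{\frac{1}{-8 + 5} - \left(4508 - \frac{525 - 35 \cdot 60^{2} + 19 \cdot 60}{60 \left(-15 + 60^{2}\right)}\right)} = \frac{1}{\frac{1}{-3} - \left(4508 - \frac{525 - 126000 + 1140}{60 \left(-15 + 3600\right)}\right)} = \frac{1}{- \frac{1}{3} - \left(4508 - \frac{525 - 126000 + 1140}{60 \cdot 3585}\right)} = \frac{1}{- \frac{1}{3} - \left(4508 - - \frac{2763}{4780}\right)} = \frac{1}{- \frac{1}{3} - \frac{21551003}{4780}} = \frac{1}{- \frac{64657789}{14340}} = - \frac{14340}{64657789}$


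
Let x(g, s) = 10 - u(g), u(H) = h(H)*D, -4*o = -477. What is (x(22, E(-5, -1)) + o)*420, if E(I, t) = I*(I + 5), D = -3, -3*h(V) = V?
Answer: 45045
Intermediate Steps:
h(V) = -V/3
E(I, t) = I*(5 + I)
o = 477/4 (o = -1/4*(-477) = 477/4 ≈ 119.25)
u(H) = H (u(H) = -H/3*(-3) = H)
x(g, s) = 10 - g
(x(22, E(-5, -1)) + o)*420 = ((10 - 1*22) + 477/4)*420 = ((10 - 22) + 477/4)*420 = (-12 + 477/4)*420 = (429/4)*420 = 45045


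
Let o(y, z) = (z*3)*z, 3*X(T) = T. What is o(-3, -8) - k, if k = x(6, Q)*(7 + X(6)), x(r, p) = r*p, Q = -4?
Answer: 408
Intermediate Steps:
X(T) = T/3
o(y, z) = 3*z² (o(y, z) = (3*z)*z = 3*z²)
x(r, p) = p*r
k = -216 (k = (-4*6)*(7 + (⅓)*6) = -24*(7 + 2) = -24*9 = -216)
o(-3, -8) - k = 3*(-8)² - 1*(-216) = 3*64 + 216 = 192 + 216 = 408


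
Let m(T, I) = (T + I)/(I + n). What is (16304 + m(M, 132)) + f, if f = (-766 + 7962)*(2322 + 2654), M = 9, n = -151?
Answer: 680648259/19 ≈ 3.5824e+7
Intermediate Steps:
m(T, I) = (I + T)/(-151 + I) (m(T, I) = (T + I)/(I - 151) = (I + T)/(-151 + I))
f = 35807296 (f = 7196*4976 = 35807296)
(16304 + m(M, 132)) + f = (16304 + (132 + 9)/(-151 + 132)) + 35807296 = (16304 + 141/(-19)) + 35807296 = (16304 - 1/19*141) + 35807296 = (16304 - 141/19) + 35807296 = 309635/19 + 35807296 = 680648259/19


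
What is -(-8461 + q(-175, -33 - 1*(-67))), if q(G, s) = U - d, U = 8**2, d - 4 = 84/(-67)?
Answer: 562783/67 ≈ 8399.8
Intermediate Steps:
d = 184/67 (d = 4 + 84/(-67) = 4 + 84*(-1/67) = 4 - 84/67 = 184/67 ≈ 2.7463)
U = 64
q(G, s) = 4104/67 (q(G, s) = 64 - 1*184/67 = 64 - 184/67 = 4104/67)
-(-8461 + q(-175, -33 - 1*(-67))) = -(-8461 + 4104/67) = -1*(-562783/67) = 562783/67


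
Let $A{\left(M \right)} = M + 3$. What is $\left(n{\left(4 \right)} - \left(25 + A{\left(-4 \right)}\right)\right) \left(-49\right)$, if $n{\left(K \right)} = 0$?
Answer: $1176$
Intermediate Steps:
$A{\left(M \right)} = 3 + M$
$\left(n{\left(4 \right)} - \left(25 + A{\left(-4 \right)}\right)\right) \left(-49\right) = \left(0 - 24\right) \left(-49\right) = \left(-24\right) \left(-49\right) = 1176$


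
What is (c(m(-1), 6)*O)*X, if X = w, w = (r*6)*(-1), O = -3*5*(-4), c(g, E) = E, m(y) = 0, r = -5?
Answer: 10800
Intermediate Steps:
O = 60 (O = -15*(-4) = 60)
w = 30 (w = -5*6*(-1) = -30*(-1) = 30)
X = 30
(c(m(-1), 6)*O)*X = (6*60)*30 = 360*30 = 10800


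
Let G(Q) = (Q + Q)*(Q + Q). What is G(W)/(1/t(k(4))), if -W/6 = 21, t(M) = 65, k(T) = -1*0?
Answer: 4127760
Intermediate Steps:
k(T) = 0
W = -126 (W = -6*21 = -126)
G(Q) = 4*Q² (G(Q) = (2*Q)*(2*Q) = 4*Q²)
G(W)/(1/t(k(4))) = (4*(-126)²)/(1/65) = (4*15876)/(1/65) = 63504*65 = 4127760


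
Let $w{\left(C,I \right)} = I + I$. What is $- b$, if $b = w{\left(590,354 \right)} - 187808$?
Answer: $187100$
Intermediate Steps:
$w{\left(C,I \right)} = 2 I$
$b = -187100$ ($b = 2 \cdot 354 - 187808 = 708 - 187808 = -187100$)
$- b = \left(-1\right) \left(-187100\right) = 187100$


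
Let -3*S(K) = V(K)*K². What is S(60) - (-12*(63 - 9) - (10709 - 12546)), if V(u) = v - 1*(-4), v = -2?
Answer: -3589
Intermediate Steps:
V(u) = 2 (V(u) = -2 - 1*(-4) = -2 + 4 = 2)
S(K) = -2*K²/3
S(60) - (-12*(63 - 9) - (10709 - 12546)) = -⅔*60² - (-12*(63 - 9) - (10709 - 12546)) = -⅔*3600 - (-12*54 - 1*(-1837)) = -2400 - (-648 + 1837) = -2400 - 1*1189 = -2400 - 1189 = -3589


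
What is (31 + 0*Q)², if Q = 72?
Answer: 961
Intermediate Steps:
(31 + 0*Q)² = (31 + 0*72)² = (31 + 0)² = 31² = 961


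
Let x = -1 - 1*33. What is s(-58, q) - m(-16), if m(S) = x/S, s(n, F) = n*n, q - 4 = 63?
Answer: 26895/8 ≈ 3361.9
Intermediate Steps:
q = 67 (q = 4 + 63 = 67)
s(n, F) = n**2
x = -34 (x = -1 - 33 = -34)
m(S) = -34/S
s(-58, q) - m(-16) = (-58)**2 - (-34)/(-16) = 3364 - (-34)*(-1)/16 = 3364 - 1*17/8 = 3364 - 17/8 = 26895/8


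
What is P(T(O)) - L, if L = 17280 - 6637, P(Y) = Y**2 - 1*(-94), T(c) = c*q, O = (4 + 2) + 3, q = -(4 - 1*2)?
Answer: -10225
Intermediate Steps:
q = -2 (q = -(4 - 2) = -1*2 = -2)
O = 9 (O = 6 + 3 = 9)
T(c) = -2*c (T(c) = c*(-2) = -2*c)
P(Y) = 94 + Y**2 (P(Y) = Y**2 + 94 = 94 + Y**2)
L = 10643
P(T(O)) - L = (94 + (-2*9)**2) - 1*10643 = (94 + (-18)**2) - 10643 = (94 + 324) - 10643 = 418 - 10643 = -10225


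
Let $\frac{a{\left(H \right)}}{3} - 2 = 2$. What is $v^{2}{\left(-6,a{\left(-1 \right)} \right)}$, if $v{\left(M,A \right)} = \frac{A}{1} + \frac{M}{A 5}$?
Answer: $\frac{14161}{100} \approx 141.61$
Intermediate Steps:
$a{\left(H \right)} = 12$ ($a{\left(H \right)} = 6 + 3 \cdot 2 = 6 + 6 = 12$)
$v{\left(M,A \right)} = A + \frac{M}{5 A}$ ($v{\left(M,A \right)} = A 1 + \frac{M}{5 A} = A + M \frac{1}{5 A} = A + \frac{M}{5 A}$)
$v^{2}{\left(-6,a{\left(-1 \right)} \right)} = \left(12 + \frac{1}{5} \left(-6\right) \frac{1}{12}\right)^{2} = \left(12 - \frac{1}{10}\right)^{2} = \left(\frac{119}{10}\right)^{2} = \frac{14161}{100}$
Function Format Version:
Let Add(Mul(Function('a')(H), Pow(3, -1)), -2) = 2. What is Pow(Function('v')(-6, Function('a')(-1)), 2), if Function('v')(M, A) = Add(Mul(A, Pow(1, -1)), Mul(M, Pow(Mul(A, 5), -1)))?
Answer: Rational(14161, 100) ≈ 141.61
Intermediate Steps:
Function('a')(H) = 12 (Function('a')(H) = Add(6, Mul(3, 2)) = Add(6, 6) = 12)
Function('v')(M, A) = Add(A, Mul(Rational(1, 5), M, Pow(A, -1))) (Function('v')(M, A) = Add(Mul(A, 1), Mul(M, Pow(Mul(5, A), -1))) = Add(A, Mul(M, Mul(Rational(1, 5), Pow(A, -1)))) = Add(A, Mul(Rational(1, 5), M, Pow(A, -1))))
Pow(Function('v')(-6, Function('a')(-1)), 2) = Pow(Add(12, Mul(Rational(1, 5), -6, Pow(12, -1))), 2) = Pow(Add(12, Mul(Rational(1, 5), -6, Rational(1, 12))), 2) = Pow(Add(12, Rational(-1, 10)), 2) = Pow(Rational(119, 10), 2) = Rational(14161, 100)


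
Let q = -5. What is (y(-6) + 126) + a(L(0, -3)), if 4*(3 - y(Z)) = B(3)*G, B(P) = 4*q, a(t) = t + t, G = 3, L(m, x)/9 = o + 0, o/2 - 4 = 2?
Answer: 360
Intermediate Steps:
o = 12 (o = 8 + 2*2 = 8 + 4 = 12)
L(m, x) = 108 (L(m, x) = 9*(12 + 0) = 9*12 = 108)
a(t) = 2*t
B(P) = -20 (B(P) = 4*(-5) = -20)
y(Z) = 18 (y(Z) = 3 - (-5)*3 = 3 - 1/4*(-60) = 3 + 15 = 18)
(y(-6) + 126) + a(L(0, -3)) = (18 + 126) + 2*108 = 144 + 216 = 360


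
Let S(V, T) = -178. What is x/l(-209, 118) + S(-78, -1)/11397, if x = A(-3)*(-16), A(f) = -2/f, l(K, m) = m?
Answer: -23762/224141 ≈ -0.10601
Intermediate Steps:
x = -32/3 (x = -2/(-3)*(-16) = -2*(-1/3)*(-16) = (2/3)*(-16) = -32/3 ≈ -10.667)
x/l(-209, 118) + S(-78, -1)/11397 = -32/3/118 - 178/11397 = -32/3*1/118 - 178*1/11397 = -16/177 - 178/11397 = -23762/224141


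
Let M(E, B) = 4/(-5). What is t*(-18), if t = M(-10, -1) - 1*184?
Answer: 16632/5 ≈ 3326.4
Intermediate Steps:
M(E, B) = -⅘ (M(E, B) = 4*(-⅕) = -⅘)
t = -924/5 (t = -⅘ - 1*184 = -⅘ - 184 = -924/5 ≈ -184.80)
t*(-18) = -924/5*(-18) = 16632/5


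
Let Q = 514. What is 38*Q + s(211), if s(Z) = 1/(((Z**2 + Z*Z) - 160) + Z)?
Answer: 1740164477/89093 ≈ 19532.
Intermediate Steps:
s(Z) = 1/(-160 + Z + 2*Z**2) (s(Z) = 1/(((Z**2 + Z**2) - 160) + Z) = 1/((2*Z**2 - 160) + Z) = 1/((-160 + 2*Z**2) + Z) = 1/(-160 + Z + 2*Z**2))
38*Q + s(211) = 38*514 + 1/(-160 + 211 + 2*211**2) = 19532 + 1/(-160 + 211 + 2*44521) = 19532 + 1/(-160 + 211 + 89042) = 19532 + 1/89093 = 1740164477/89093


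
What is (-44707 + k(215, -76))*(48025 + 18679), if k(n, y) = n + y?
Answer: -2972863872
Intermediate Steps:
(-44707 + k(215, -76))*(48025 + 18679) = (-44707 + (215 - 76))*(48025 + 18679) = (-44707 + 139)*66704 = -44568*66704 = -2972863872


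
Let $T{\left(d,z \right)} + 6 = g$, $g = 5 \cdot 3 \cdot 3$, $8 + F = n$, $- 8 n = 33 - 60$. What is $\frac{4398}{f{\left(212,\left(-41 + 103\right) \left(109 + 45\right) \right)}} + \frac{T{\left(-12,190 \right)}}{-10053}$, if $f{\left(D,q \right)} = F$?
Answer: $- \frac{117902065}{123987} \approx -950.92$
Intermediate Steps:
$n = \frac{27}{8}$ ($n = - \frac{33 - 60}{8} = \left(- \frac{1}{8}\right) \left(-27\right) = \frac{27}{8} \approx 3.375$)
$F = - \frac{37}{8}$ ($F = -8 + \frac{27}{8} = - \frac{37}{8} \approx -4.625$)
$g = 45$ ($g = 15 \cdot 3 = 45$)
$f{\left(D,q \right)} = - \frac{37}{8}$
$T{\left(d,z \right)} = 39$ ($T{\left(d,z \right)} = -6 + 45 = 39$)
$\frac{4398}{f{\left(212,\left(-41 + 103\right) \left(109 + 45\right) \right)}} + \frac{T{\left(-12,190 \right)}}{-10053} = \frac{4398}{- \frac{37}{8}} + \frac{39}{-10053} = 4398 \left(- \frac{8}{37}\right) + 39 \left(- \frac{1}{10053}\right) = - \frac{35184}{37} - \frac{13}{3351} = - \frac{117902065}{123987}$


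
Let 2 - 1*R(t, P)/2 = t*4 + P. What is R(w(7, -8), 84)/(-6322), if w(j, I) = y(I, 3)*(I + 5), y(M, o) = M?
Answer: 178/3161 ≈ 0.056311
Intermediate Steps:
w(j, I) = I*(5 + I) (w(j, I) = I*(I + 5) = I*(5 + I))
R(t, P) = 4 - 8*t - 2*P (R(t, P) = 4 - 2*(t*4 + P) = 4 - 2*(4*t + P) = 4 - 2*(P + 4*t) = 4 + (-8*t - 2*P) = 4 - 8*t - 2*P)
R(w(7, -8), 84)/(-6322) = (4 - (-64)*(5 - 8) - 2*84)/(-6322) = (4 - (-64)*(-3) - 168)*(-1/6322) = (4 - 8*24 - 168)*(-1/6322) = (4 - 192 - 168)*(-1/6322) = -356*(-1/6322) = 178/3161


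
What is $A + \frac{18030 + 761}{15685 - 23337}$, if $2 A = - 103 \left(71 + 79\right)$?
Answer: $- \frac{59130491}{7652} \approx -7727.5$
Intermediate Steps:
$A = -7725$ ($A = \frac{\left(-103\right) \left(71 + 79\right)}{2} = \frac{\left(-103\right) 150}{2} = \frac{1}{2} \left(-15450\right) = -7725$)
$A + \frac{18030 + 761}{15685 - 23337} = -7725 + \frac{18030 + 761}{15685 - 23337} = -7725 + \frac{18791}{-7652} = -7725 + 18791 \left(- \frac{1}{7652}\right) = -7725 - \frac{18791}{7652} = - \frac{59130491}{7652}$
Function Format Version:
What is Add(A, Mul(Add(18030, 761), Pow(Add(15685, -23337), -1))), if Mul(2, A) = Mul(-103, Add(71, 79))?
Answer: Rational(-59130491, 7652) ≈ -7727.5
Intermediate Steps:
A = -7725 (A = Mul(Rational(1, 2), Mul(-103, Add(71, 79))) = Mul(Rational(1, 2), Mul(-103, 150)) = Mul(Rational(1, 2), -15450) = -7725)
Add(A, Mul(Add(18030, 761), Pow(Add(15685, -23337), -1))) = Add(-7725, Mul(Add(18030, 761), Pow(Add(15685, -23337), -1))) = Add(-7725, Mul(18791, Pow(-7652, -1))) = Add(-7725, Mul(18791, Rational(-1, 7652))) = Add(-7725, Rational(-18791, 7652)) = Rational(-59130491, 7652)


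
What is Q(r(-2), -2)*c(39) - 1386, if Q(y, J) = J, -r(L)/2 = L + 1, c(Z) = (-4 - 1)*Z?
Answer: -996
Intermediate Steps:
c(Z) = -5*Z
r(L) = -2 - 2*L (r(L) = -2*(L + 1) = -2*(1 + L) = -2 - 2*L)
Q(r(-2), -2)*c(39) - 1386 = -(-10)*39 - 1386 = -2*(-195) - 1386 = 390 - 1386 = -996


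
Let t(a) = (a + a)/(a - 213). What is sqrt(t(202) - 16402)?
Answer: I*sqrt(1989086)/11 ≈ 128.21*I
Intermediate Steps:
t(a) = 2*a/(-213 + a) (t(a) = (2*a)/(-213 + a) = 2*a/(-213 + a))
sqrt(t(202) - 16402) = sqrt(2*202/(-213 + 202) - 16402) = sqrt(2*202/(-11) - 16402) = sqrt(2*202*(-1/11) - 16402) = sqrt(-404/11 - 16402) = sqrt(-180826/11) = I*sqrt(1989086)/11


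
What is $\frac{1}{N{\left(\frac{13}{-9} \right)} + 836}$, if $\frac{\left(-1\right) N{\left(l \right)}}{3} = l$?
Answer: $\frac{3}{2521} \approx 0.00119$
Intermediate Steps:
$N{\left(l \right)} = - 3 l$
$\frac{1}{N{\left(\frac{13}{-9} \right)} + 836} = \frac{1}{- 3 \frac{13}{-9} + 836} = \frac{1}{- 3 \cdot 13 \left(- \frac{1}{9}\right) + 836} = \frac{1}{\left(-3\right) \left(- \frac{13}{9}\right) + 836} = \frac{1}{\frac{13}{3} + 836} = \frac{1}{\frac{2521}{3}} = \frac{3}{2521}$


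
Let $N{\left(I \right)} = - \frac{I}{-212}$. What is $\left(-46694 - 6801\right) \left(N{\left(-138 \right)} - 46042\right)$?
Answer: $\frac{261083470895}{106} \approx 2.4631 \cdot 10^{9}$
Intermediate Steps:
$N{\left(I \right)} = \frac{I}{212}$ ($N{\left(I \right)} = - \frac{I \left(-1\right)}{212} = - \frac{\left(-1\right) I}{212} = \frac{I}{212}$)
$\left(-46694 - 6801\right) \left(N{\left(-138 \right)} - 46042\right) = \left(-46694 - 6801\right) \left(\frac{1}{212} \left(-138\right) - 46042\right) = - 53495 \left(- \frac{69}{106} - 46042\right) = \left(-53495\right) \left(- \frac{4880521}{106}\right) = \frac{261083470895}{106}$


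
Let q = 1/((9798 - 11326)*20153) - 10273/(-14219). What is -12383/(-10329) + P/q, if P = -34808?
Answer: -52473181815679037231/1089174212703159 ≈ -48177.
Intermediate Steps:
q = 316344528813/437856814696 (q = (1/20153)/(-1528) - 10273*(-1/14219) = -1/1528*1/20153 + 10273/14219 = -1/30793784 + 10273/14219 = 316344528813/437856814696 ≈ 0.72248)
-12383/(-10329) + P/q = -12383/(-10329) - 34808/316344528813/437856814696 = -12383*(-1/10329) - 34808*437856814696/316344528813 = 12383/10329 - 15240920005938368/316344528813 = -52473181815679037231/1089174212703159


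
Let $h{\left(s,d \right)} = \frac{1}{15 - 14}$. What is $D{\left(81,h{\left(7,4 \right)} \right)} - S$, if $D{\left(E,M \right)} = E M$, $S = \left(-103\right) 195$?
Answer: $20166$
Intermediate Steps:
$h{\left(s,d \right)} = 1$ ($h{\left(s,d \right)} = 1^{-1} = 1$)
$S = -20085$
$D{\left(81,h{\left(7,4 \right)} \right)} - S = 81 \cdot 1 - -20085 = 81 + 20085 = 20166$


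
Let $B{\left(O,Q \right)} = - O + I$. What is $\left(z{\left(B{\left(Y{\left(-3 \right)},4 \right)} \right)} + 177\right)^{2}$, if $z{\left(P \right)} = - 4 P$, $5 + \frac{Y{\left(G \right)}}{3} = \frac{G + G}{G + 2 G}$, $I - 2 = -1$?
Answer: $14641$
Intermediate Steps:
$I = 1$ ($I = 2 - 1 = 1$)
$Y{\left(G \right)} = -13$ ($Y{\left(G \right)} = -15 + 3 \frac{G + G}{G + 2 G} = -15 + 3 \frac{2 G}{3 G} = -15 + 3 \cdot 2 G \frac{1}{3 G} = -15 + 3 \cdot \frac{2}{3} = -15 + 2 = -13$)
$B{\left(O,Q \right)} = 1 - O$ ($B{\left(O,Q \right)} = - O + 1 = 1 - O$)
$\left(z{\left(B{\left(Y{\left(-3 \right)},4 \right)} \right)} + 177\right)^{2} = \left(- 4 \left(1 - -13\right) + 177\right)^{2} = \left(- 4 \left(1 + 13\right) + 177\right)^{2} = \left(\left(-4\right) 14 + 177\right)^{2} = \left(-56 + 177\right)^{2} = 121^{2} = 14641$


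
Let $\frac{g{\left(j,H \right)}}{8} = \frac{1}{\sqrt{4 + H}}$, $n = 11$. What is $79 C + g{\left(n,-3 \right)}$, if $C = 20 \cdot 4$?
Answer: $6328$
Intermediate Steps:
$g{\left(j,H \right)} = \frac{8}{\sqrt{4 + H}}$
$C = 80$
$79 C + g{\left(n,-3 \right)} = 79 \cdot 80 + \frac{8}{\sqrt{4 - 3}} = 6320 + 8 \frac{1}{\sqrt{1}} = 6320 + 8 \cdot 1 = 6320 + 8 = 6328$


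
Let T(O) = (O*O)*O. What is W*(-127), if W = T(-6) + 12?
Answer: 25908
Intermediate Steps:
T(O) = O³ (T(O) = O²*O = O³)
W = -204 (W = (-6)³ + 12 = -216 + 12 = -204)
W*(-127) = -204*(-127) = 25908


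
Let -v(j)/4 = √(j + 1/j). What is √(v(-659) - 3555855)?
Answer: √(-1544240265255 - 2636*I*√286191838)/659 ≈ 0.027227 - 1885.7*I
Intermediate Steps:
v(j) = -4*√(j + 1/j)
√(v(-659) - 3555855) = √(-4*√(-659 + 1/(-659)) - 3555855) = √(-4*√(-659 - 1/659) - 3555855) = √(-4*I*√286191838/659 - 3555855) = √(-3555855 - 4*I*√286191838/659)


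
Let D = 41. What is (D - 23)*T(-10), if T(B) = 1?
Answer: 18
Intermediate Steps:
(D - 23)*T(-10) = (41 - 23)*1 = 18*1 = 18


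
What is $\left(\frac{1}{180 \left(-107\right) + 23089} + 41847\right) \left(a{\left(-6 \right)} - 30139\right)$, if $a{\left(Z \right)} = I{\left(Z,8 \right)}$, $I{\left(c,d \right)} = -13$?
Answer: $- \frac{4831320208928}{3829} \approx -1.2618 \cdot 10^{9}$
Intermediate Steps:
$a{\left(Z \right)} = -13$
$\left(\frac{1}{180 \left(-107\right) + 23089} + 41847\right) \left(a{\left(-6 \right)} - 30139\right) = \left(\frac{1}{180 \left(-107\right) + 23089} + 41847\right) \left(-13 - 30139\right) = \left(\frac{1}{-19260 + 23089} + 41847\right) \left(-30152\right) = \left(\frac{1}{3829} + 41847\right) \left(-30152\right) = \frac{160232164}{3829} \left(-30152\right) = - \frac{4831320208928}{3829}$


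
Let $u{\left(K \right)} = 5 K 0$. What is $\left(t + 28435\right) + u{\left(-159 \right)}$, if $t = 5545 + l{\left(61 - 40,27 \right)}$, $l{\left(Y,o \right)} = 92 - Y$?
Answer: $34051$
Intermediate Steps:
$t = 5616$ ($t = 5545 + \left(92 - \left(61 - 40\right)\right) = 5545 + \left(92 - 21\right) = 5545 + 71 = 5616$)
$u{\left(K \right)} = 0$
$\left(t + 28435\right) + u{\left(-159 \right)} = \left(5616 + 28435\right) + 0 = 34051 + 0 = 34051$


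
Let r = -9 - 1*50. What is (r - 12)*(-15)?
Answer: 1065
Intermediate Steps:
r = -59 (r = -9 - 50 = -59)
(r - 12)*(-15) = (-59 - 12)*(-15) = -71*(-15) = 1065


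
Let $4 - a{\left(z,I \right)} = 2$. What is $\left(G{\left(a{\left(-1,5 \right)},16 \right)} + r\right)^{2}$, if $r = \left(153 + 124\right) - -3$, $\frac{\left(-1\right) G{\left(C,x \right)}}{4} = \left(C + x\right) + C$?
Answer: $40000$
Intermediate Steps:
$a{\left(z,I \right)} = 2$ ($a{\left(z,I \right)} = 4 - 2 = 2$)
$G{\left(C,x \right)} = - 8 C - 4 x$ ($G{\left(C,x \right)} = - 4 \left(\left(C + x\right) + C\right) = - 4 \left(x + 2 C\right) = - 8 C - 4 x$)
$r = 280$ ($r = 277 + \left(4 - 1\right) = 277 + 3 = 280$)
$\left(G{\left(a{\left(-1,5 \right)},16 \right)} + r\right)^{2} = \left(\left(\left(-8\right) 2 - 64\right) + 280\right)^{2} = \left(\left(-16 - 64\right) + 280\right)^{2} = \left(-80 + 280\right)^{2} = 200^{2} = 40000$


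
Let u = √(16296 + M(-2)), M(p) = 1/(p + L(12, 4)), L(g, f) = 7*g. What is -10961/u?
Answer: -10961*√109574386/1336273 ≈ -85.864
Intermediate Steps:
M(p) = 1/(84 + p) (M(p) = 1/(p + 7*12) = 1/(p + 84) = 1/(84 + p))
u = √109574386/82 (u = √(16296 + 1/(84 - 2)) = √(16296 + 1/82) = √(1336273/82) = √109574386/82 ≈ 127.66)
-10961/u = -10961*√109574386/1336273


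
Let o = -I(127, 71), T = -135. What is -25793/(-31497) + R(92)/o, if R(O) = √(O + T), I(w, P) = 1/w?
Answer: 25793/31497 - 127*I*√43 ≈ 0.8189 - 832.79*I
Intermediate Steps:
o = -1/127 ≈ -0.0078740
R(O) = √(-135 + O) (R(O) = √(O - 135) = √(-135 + O))
-25793/(-31497) + R(92)/o = -25793/(-31497) + √(-135 + 92)/(-1/127) = -25793*(-1/31497) + √(-43)*(-127) = 25793/31497 + (I*√43)*(-127) = 25793/31497 - 127*I*√43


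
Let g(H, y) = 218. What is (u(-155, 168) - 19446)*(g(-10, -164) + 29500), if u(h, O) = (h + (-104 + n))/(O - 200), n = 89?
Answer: -4621906809/8 ≈ -5.7774e+8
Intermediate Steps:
u(h, O) = (-15 + h)/(-200 + O) (u(h, O) = (h + (-104 + 89))/(O - 200) = (h - 15)/(-200 + O) = (-15 + h)/(-200 + O))
(u(-155, 168) - 19446)*(g(-10, -164) + 29500) = ((-15 - 155)/(-200 + 168) - 19446)*(218 + 29500) = (-170/(-32) - 19446)*29718 = (-1/32*(-170) - 19446)*29718 = (85/16 - 19446)*29718 = -311051/16*29718 = -4621906809/8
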